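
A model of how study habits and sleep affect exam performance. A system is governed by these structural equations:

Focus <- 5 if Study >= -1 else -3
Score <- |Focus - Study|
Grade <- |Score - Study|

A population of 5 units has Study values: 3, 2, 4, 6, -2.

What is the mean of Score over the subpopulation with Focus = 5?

Conditioning on Focus=5 selects the 4 unit(s) with Study ∈ {3, 2, 4, 6}. Their Score values: 2, 3, 1, 1. Mean = 1.75.

1.75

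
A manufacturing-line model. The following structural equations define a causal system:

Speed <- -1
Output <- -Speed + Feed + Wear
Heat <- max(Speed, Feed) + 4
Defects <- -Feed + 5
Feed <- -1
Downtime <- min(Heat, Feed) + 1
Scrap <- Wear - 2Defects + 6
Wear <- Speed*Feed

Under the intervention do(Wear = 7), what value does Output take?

The intervention breaks the incoming arrows to Wear: Wear <- Speed*Feed no longer applies, and Wear = 7.
Output = -Speed + Feed + Wear  [with Speed=-1, Feed=-1, Wear=7]  = 7

7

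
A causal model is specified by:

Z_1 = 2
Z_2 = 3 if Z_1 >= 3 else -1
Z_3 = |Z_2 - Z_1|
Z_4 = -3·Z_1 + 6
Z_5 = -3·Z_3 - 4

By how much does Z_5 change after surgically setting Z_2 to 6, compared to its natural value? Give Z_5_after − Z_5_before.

-3

do(Z_2=6) replaces the equation Z_2 = 3 if Z_1 >= 3 else -1 with the constant Z_2 = 6.
Z_3 = |Z_2 - Z_1|  [with Z_2=6, Z_1=2]  = 4
Z_5 = -3·Z_3 - 4  [with Z_3=4]  = -16
Without intervention: Z_2 = 3 if Z_1 >= 3 else -1  [with Z_1=2]  = -1; Z_3 = |Z_2 - Z_1|  [with Z_2=-1, Z_1=2]  = 3; Z_5 = -3·Z_3 - 4  [with Z_3=3]  = -13.
Change = -16 − (-13) = -3.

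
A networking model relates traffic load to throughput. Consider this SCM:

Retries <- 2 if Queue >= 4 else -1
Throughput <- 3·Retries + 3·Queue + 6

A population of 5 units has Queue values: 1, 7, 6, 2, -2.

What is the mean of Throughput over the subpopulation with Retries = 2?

Conditioning on Retries=2 selects the 2 unit(s) with Queue ∈ {7, 6}. Their Throughput values: 33, 30. Mean = 31.5.

31.5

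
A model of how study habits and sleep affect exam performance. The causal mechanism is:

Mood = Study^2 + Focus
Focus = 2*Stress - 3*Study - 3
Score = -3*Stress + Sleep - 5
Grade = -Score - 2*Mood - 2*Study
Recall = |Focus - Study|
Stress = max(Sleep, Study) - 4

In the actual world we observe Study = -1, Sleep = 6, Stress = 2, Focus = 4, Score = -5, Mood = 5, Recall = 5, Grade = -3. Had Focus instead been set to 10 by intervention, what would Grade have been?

do(Focus=10) replaces the equation Focus = 2*Stress - 3*Study - 3 with the constant Focus = 10.
Stress = max(Sleep, Study) - 4  [with Sleep=6, Study=-1]  = 2
Score = -3*Stress + Sleep - 5  [with Stress=2, Sleep=6]  = -5
Mood = Study^2 + Focus  [with Study=-1, Focus=10]  = 11
Grade = -Score - 2*Mood - 2*Study  [with Score=-5, Mood=11, Study=-1]  = -15

-15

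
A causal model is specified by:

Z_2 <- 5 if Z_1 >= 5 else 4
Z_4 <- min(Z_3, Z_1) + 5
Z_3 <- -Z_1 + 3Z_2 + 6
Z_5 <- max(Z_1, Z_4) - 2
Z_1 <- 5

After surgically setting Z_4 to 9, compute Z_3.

Under do(Z_4=9), the mechanism Z_4 <- min(Z_3, Z_1) + 5 is discarded; Z_4 is fixed at 9.
Since Z_3 is not a descendant of the intervened variable, it is unaffected.
Z_2 = 5 if Z_1 >= 5 else 4  [with Z_1=5]  = 5
Z_3 = -Z_1 + 3Z_2 + 6  [with Z_1=5, Z_2=5]  = 16

16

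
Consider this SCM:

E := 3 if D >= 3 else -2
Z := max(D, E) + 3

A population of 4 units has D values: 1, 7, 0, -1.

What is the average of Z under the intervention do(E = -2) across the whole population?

4.75

The intervention sets E=-2 in all 4 units regardless of D. Recomputing Z per unit gives 4, 10, 3, 2; average 4.75.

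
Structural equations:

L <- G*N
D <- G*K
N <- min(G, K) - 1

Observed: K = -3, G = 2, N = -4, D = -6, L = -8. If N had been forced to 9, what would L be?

18

do(N=9) replaces the equation N <- min(G, K) - 1 with the constant N = 9.
L = G*N  [with G=2, N=9]  = 18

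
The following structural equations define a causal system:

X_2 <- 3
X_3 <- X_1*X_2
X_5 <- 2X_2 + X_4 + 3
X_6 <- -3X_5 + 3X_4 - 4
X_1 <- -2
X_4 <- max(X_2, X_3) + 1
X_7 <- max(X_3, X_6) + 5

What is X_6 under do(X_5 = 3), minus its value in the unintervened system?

30

The intervention breaks the incoming arrows to X_5: X_5 <- 2X_2 + X_4 + 3 no longer applies, and X_5 = 3.
X_3 = X_1*X_2  [with X_1=-2, X_2=3]  = -6
X_4 = max(X_2, X_3) + 1  [with X_2=3, X_3=-6]  = 4
X_6 = -3X_5 + 3X_4 - 4  [with X_5=3, X_4=4]  = -1
Without intervention: X_3 = X_1*X_2  [with X_1=-2, X_2=3]  = -6; X_4 = max(X_2, X_3) + 1  [with X_2=3, X_3=-6]  = 4; X_5 = 2X_2 + X_4 + 3  [with X_2=3, X_4=4]  = 13; X_6 = -3X_5 + 3X_4 - 4  [with X_5=13, X_4=4]  = -31.
Change = -1 − (-31) = 30.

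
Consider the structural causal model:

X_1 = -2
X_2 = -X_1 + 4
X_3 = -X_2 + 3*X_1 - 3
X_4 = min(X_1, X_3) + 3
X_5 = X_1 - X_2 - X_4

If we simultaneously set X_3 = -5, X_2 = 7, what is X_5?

Setting X_3 = -5, X_2 = 7 by intervention discards those variables' equations.
X_4 = min(X_1, X_3) + 3  [with X_1=-2, X_3=-5]  = -2
X_5 = X_1 - X_2 - X_4  [with X_1=-2, X_2=7, X_4=-2]  = -7

-7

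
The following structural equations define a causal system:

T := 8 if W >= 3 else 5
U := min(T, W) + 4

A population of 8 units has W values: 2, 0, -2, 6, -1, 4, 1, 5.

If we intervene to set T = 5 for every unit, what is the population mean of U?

Every unit gets T=5 under the intervention. U values become 6, 4, 2, 9, 3, 8, 5, 9; E[U|do(T=5)] = 5.75.

5.75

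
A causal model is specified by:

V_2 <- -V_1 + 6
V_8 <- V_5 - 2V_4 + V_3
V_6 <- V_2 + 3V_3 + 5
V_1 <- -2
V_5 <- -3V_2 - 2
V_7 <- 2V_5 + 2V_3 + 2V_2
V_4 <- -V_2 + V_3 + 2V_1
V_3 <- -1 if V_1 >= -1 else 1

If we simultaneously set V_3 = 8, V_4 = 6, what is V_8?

The joint intervention fixes V_3 = 8, V_4 = 6, removing each variable's own equation.
V_2 = -V_1 + 6  [with V_1=-2]  = 8
V_5 = -3V_2 - 2  [with V_2=8]  = -26
V_8 = V_5 - 2V_4 + V_3  [with V_5=-26, V_4=6, V_3=8]  = -30

-30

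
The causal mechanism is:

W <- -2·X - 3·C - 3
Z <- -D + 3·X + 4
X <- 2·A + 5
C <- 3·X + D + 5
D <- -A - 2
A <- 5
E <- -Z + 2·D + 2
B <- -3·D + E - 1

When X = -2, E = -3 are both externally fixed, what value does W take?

Under do(X = -2, E = -3), each intervened variable's structural equation is replaced by its fixed value.
D = -A - 2  [with A=5]  = -7
C = 3·X + D + 5  [with X=-2, D=-7]  = -8
W = -2·X - 3·C - 3  [with X=-2, C=-8]  = 25

25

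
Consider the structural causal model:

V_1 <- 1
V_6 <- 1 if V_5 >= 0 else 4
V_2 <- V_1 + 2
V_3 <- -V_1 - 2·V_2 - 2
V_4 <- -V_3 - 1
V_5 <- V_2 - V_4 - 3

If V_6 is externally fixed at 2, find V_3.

-9

do(V_6=2) replaces the equation V_6 <- 1 if V_5 >= 0 else 4 with the constant V_6 = 2.
V_3 is not downstream of the intervention, so its value is determined by the original equations.
V_2 = V_1 + 2  [with V_1=1]  = 3
V_3 = -V_1 - 2·V_2 - 2  [with V_1=1, V_2=3]  = -9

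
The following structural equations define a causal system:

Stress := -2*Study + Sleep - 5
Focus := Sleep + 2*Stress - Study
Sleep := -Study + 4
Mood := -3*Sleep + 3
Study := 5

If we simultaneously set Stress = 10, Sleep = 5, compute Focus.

20

The joint intervention fixes Stress = 10, Sleep = 5, removing each variable's own equation.
Focus = Sleep + 2*Stress - Study  [with Sleep=5, Stress=10, Study=5]  = 20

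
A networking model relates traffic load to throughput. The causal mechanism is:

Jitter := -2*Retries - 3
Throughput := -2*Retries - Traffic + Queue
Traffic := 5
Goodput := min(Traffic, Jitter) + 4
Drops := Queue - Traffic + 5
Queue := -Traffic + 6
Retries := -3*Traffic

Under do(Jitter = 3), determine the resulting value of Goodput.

7

Under do(Jitter=3), the mechanism Jitter := -2*Retries - 3 is discarded; Jitter is fixed at 3.
Goodput = min(Traffic, Jitter) + 4  [with Traffic=5, Jitter=3]  = 7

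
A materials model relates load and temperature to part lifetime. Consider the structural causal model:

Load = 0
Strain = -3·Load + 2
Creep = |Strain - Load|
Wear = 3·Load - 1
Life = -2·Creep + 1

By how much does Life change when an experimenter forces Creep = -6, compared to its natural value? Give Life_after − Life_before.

do(Creep=-6) replaces the equation Creep = |Strain - Load| with the constant Creep = -6.
Life = -2·Creep + 1  [with Creep=-6]  = 13
Without intervention: Strain = -3·Load + 2  [with Load=0]  = 2; Creep = |Strain - Load|  [with Strain=2, Load=0]  = 2; Life = -2·Creep + 1  [with Creep=2]  = -3.
Change = 13 − (-3) = 16.

16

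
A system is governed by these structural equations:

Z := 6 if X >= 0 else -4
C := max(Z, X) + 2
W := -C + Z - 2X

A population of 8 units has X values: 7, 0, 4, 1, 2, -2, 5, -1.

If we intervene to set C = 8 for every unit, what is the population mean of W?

-8.5

Under do(C=8), C's equation is replaced by C=8 for every unit. Per-unit W: -16, -2, -10, -4, -6, -8, -12, -10. Mean = -8.5.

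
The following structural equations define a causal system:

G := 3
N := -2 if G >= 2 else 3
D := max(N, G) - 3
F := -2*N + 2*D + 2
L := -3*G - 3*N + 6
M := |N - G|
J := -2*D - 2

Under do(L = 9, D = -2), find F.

2

Under do(L = 9, D = -2), each intervened variable's structural equation is replaced by its fixed value.
N = -2 if G >= 2 else 3  [with G=3]  = -2
F = -2*N + 2*D + 2  [with N=-2, D=-2]  = 2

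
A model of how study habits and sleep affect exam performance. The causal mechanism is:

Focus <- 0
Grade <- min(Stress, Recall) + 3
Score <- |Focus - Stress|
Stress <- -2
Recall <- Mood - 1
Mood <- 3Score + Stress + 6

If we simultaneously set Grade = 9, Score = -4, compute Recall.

-9

Under do(Grade = 9, Score = -4), each intervened variable's structural equation is replaced by its fixed value.
Mood = 3Score + Stress + 6  [with Score=-4, Stress=-2]  = -8
Recall = Mood - 1  [with Mood=-8]  = -9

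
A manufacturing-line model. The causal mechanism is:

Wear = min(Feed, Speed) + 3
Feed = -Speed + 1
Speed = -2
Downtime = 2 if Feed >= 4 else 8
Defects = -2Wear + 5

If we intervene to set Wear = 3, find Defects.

-1

The intervention breaks the incoming arrows to Wear: Wear = min(Feed, Speed) + 3 no longer applies, and Wear = 3.
Defects = -2Wear + 5  [with Wear=3]  = -1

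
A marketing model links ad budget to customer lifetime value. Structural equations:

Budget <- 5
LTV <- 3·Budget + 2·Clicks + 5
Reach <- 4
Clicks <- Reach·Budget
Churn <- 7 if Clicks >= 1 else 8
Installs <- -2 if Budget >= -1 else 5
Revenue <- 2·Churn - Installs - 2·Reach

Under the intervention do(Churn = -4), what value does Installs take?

The intervention breaks the incoming arrows to Churn: Churn <- 7 if Clicks >= 1 else 8 no longer applies, and Churn = -4.
Since Installs is not a descendant of the intervened variable, it is unaffected.
Installs = -2 if Budget >= -1 else 5  [with Budget=5]  = -2

-2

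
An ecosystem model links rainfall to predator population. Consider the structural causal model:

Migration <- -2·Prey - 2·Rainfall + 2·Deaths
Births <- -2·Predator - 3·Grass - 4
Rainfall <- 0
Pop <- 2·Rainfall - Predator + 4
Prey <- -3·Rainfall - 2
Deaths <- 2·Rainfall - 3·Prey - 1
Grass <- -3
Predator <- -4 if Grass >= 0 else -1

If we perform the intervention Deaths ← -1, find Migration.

Intervening sets Deaths = -1 and removes its equation (Deaths <- 2·Rainfall - 3·Prey - 1).
Prey = -3·Rainfall - 2  [with Rainfall=0]  = -2
Migration = -2·Prey - 2·Rainfall + 2·Deaths  [with Prey=-2, Rainfall=0, Deaths=-1]  = 2

2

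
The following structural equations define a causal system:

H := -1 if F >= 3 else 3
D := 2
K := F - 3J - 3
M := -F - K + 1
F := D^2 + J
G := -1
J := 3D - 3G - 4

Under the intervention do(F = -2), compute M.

23

The intervention breaks the incoming arrows to F: F := D^2 + J no longer applies, and F = -2.
J = 3D - 3G - 4  [with D=2, G=-1]  = 5
K = F - 3J - 3  [with F=-2, J=5]  = -20
M = -F - K + 1  [with F=-2, K=-20]  = 23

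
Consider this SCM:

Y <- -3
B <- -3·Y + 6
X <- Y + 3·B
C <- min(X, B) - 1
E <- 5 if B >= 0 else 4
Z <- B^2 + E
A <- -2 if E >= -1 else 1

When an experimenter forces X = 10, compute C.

The intervention breaks the incoming arrows to X: X <- Y + 3·B no longer applies, and X = 10.
B = -3·Y + 6  [with Y=-3]  = 15
C = min(X, B) - 1  [with X=10, B=15]  = 9

9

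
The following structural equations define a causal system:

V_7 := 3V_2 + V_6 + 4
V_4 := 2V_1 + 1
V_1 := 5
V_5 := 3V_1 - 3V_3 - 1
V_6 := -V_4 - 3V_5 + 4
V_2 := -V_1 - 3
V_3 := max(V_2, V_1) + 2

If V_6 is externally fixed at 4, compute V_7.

Intervening sets V_6 = 4 and removes its equation (V_6 := -V_4 - 3V_5 + 4).
V_2 = -V_1 - 3  [with V_1=5]  = -8
V_7 = 3V_2 + V_6 + 4  [with V_2=-8, V_6=4]  = -16

-16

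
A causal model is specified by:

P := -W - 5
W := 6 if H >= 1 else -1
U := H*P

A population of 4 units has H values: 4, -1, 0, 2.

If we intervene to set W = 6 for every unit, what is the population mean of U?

-13.75

Under do(W=6), W's equation is replaced by W=6 for every unit. Per-unit U: -44, 11, 0, -22. Mean = -13.75.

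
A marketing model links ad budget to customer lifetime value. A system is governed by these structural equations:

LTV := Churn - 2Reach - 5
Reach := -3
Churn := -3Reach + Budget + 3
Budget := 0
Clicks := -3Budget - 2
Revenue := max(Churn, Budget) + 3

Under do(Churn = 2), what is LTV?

3

Under do(Churn=2), the mechanism Churn := -3Reach + Budget + 3 is discarded; Churn is fixed at 2.
LTV = Churn - 2Reach - 5  [with Churn=2, Reach=-3]  = 3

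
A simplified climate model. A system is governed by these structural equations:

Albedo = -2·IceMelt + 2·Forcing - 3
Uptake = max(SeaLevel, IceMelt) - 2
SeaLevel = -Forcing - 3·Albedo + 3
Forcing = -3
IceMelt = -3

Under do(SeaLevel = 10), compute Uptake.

Intervening sets SeaLevel = 10 and removes its equation (SeaLevel = -Forcing - 3·Albedo + 3).
Uptake = max(SeaLevel, IceMelt) - 2  [with SeaLevel=10, IceMelt=-3]  = 8

8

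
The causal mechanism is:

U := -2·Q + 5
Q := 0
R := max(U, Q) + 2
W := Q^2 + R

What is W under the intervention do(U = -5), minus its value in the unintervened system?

-5

Under do(U=-5), the mechanism U := -2·Q + 5 is discarded; U is fixed at -5.
R = max(U, Q) + 2  [with U=-5, Q=0]  = 2
W = Q^2 + R  [with Q=0, R=2]  = 2
Without intervention: U = -2·Q + 5  [with Q=0]  = 5; R = max(U, Q) + 2  [with U=5, Q=0]  = 7; W = Q^2 + R  [with Q=0, R=7]  = 7.
Change = 2 − 7 = -5.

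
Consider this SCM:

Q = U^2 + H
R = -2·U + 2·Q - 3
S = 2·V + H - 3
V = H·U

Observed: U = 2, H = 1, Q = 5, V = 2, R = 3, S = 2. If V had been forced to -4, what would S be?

Under do(V=-4), the mechanism V = H·U is discarded; V is fixed at -4.
S = 2·V + H - 3  [with V=-4, H=1]  = -10

-10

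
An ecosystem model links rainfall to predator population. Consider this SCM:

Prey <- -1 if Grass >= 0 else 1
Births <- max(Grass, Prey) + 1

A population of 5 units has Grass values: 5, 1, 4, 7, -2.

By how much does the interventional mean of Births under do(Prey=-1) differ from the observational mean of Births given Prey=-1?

Every unit gets Prey=-1 under the intervention. Births values become 6, 2, 5, 8, 0; E[Births|do(Prey=-1)] = 4.2.
Observing Prey=-1 restricts to units where Prey's equation naturally yields -1: Grass ∈ {5, 1, 4, 7}. In that subpopulation Births = 6, 2, 5, 8, mean 5.25.
Difference = 4.2 − 5.25 = -1.05.

-1.05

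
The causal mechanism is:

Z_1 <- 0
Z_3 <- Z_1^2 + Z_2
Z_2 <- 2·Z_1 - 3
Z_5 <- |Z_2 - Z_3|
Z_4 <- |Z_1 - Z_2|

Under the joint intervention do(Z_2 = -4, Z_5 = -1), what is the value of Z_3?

Under do(Z_2 = -4, Z_5 = -1), each intervened variable's structural equation is replaced by its fixed value.
Z_3 = Z_1^2 + Z_2  [with Z_1=0, Z_2=-4]  = -4

-4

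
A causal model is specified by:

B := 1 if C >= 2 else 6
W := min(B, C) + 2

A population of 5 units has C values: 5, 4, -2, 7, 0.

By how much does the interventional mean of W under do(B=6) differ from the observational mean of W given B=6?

3.6

Every unit gets B=6 under the intervention. W values become 7, 6, 0, 8, 2; E[W|do(B=6)] = 4.6.
E[W|B=6] averages over only the 2 units with B=6 (C = -2, 0): W = 0, 2, mean 1.
Difference = 4.6 − 1 = 3.6.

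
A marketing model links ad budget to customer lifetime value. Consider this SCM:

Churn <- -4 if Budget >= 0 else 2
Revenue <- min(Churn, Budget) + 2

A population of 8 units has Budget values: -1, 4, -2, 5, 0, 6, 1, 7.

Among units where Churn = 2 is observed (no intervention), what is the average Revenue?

0.5

Observing Churn=2 restricts to units where Churn's equation naturally yields 2: Budget ∈ {-1, -2}. In that subpopulation Revenue = 1, 0, mean 0.5.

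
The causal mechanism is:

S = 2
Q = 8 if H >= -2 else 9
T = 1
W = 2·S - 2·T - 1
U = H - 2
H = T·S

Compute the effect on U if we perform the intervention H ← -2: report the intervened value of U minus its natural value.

-4

do(H=-2) replaces the equation H = T·S with the constant H = -2.
U = H - 2  [with H=-2]  = -4
Without intervention: H = T·S  [with T=1, S=2]  = 2; U = H - 2  [with H=2]  = 0.
Change = -4 − 0 = -4.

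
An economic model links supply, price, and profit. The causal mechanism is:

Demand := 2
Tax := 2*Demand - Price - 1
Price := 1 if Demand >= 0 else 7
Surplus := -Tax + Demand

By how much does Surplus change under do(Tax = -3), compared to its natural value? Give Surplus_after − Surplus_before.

The intervention breaks the incoming arrows to Tax: Tax := 2*Demand - Price - 1 no longer applies, and Tax = -3.
Surplus = -Tax + Demand  [with Tax=-3, Demand=2]  = 5
Without intervention: Price = 1 if Demand >= 0 else 7  [with Demand=2]  = 1; Tax = 2*Demand - Price - 1  [with Demand=2, Price=1]  = 2; Surplus = -Tax + Demand  [with Tax=2, Demand=2]  = 0.
Change = 5 − 0 = 5.

5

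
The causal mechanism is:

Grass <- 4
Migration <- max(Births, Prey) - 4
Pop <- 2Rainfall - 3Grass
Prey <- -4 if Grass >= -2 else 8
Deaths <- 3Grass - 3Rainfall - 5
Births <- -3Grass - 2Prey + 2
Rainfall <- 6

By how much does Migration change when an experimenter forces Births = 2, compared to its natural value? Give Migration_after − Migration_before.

Under do(Births=2), the mechanism Births <- -3Grass - 2Prey + 2 is discarded; Births is fixed at 2.
Prey = -4 if Grass >= -2 else 8  [with Grass=4]  = -4
Migration = max(Births, Prey) - 4  [with Births=2, Prey=-4]  = -2
Without intervention: Prey = -4 if Grass >= -2 else 8  [with Grass=4]  = -4; Births = -3Grass - 2Prey + 2  [with Grass=4, Prey=-4]  = -2; Migration = max(Births, Prey) - 4  [with Births=-2, Prey=-4]  = -6.
Change = -2 − (-6) = 4.

4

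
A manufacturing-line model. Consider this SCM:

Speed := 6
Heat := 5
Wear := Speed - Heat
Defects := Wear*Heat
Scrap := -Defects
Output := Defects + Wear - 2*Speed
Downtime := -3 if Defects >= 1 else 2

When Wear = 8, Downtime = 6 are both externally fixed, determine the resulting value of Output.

36

Under do(Wear = 8, Downtime = 6), each intervened variable's structural equation is replaced by its fixed value.
Defects = Wear*Heat  [with Wear=8, Heat=5]  = 40
Output = Defects + Wear - 2*Speed  [with Defects=40, Wear=8, Speed=6]  = 36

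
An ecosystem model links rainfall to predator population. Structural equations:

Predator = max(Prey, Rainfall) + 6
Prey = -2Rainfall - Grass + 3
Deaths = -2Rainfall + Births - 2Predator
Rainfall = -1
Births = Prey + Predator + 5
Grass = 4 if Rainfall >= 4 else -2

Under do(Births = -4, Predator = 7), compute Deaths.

Setting Births = -4, Predator = 7 by intervention discards those variables' equations.
Deaths = -2Rainfall + Births - 2Predator  [with Rainfall=-1, Births=-4, Predator=7]  = -16

-16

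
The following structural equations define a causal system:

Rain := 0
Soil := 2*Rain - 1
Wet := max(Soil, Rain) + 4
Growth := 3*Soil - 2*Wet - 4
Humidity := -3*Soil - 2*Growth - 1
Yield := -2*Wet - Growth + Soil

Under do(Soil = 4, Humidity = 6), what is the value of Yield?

Setting Soil = 4, Humidity = 6 by intervention discards those variables' equations.
Wet = max(Soil, Rain) + 4  [with Soil=4, Rain=0]  = 8
Growth = 3*Soil - 2*Wet - 4  [with Soil=4, Wet=8]  = -8
Yield = -2*Wet - Growth + Soil  [with Wet=8, Growth=-8, Soil=4]  = -4

-4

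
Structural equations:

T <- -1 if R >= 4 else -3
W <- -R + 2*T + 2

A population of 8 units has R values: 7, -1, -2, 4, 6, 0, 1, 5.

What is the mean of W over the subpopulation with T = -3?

-3.5

Conditioning on T=-3 selects the 4 unit(s) with R ∈ {-1, -2, 0, 1}. Their W values: -3, -2, -4, -5. Mean = -3.5.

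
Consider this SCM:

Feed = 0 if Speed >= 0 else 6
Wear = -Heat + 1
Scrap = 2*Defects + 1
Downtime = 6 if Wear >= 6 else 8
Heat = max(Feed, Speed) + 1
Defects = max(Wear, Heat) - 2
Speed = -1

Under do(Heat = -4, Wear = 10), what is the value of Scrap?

Setting Heat = -4, Wear = 10 by intervention discards those variables' equations.
Defects = max(Wear, Heat) - 2  [with Wear=10, Heat=-4]  = 8
Scrap = 2*Defects + 1  [with Defects=8]  = 17

17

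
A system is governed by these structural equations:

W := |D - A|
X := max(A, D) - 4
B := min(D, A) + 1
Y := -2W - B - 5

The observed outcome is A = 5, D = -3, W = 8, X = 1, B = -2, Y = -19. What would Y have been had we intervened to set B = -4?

The intervention breaks the incoming arrows to B: B := min(D, A) + 1 no longer applies, and B = -4.
W = |D - A|  [with D=-3, A=5]  = 8
Y = -2W - B - 5  [with W=8, B=-4]  = -17

-17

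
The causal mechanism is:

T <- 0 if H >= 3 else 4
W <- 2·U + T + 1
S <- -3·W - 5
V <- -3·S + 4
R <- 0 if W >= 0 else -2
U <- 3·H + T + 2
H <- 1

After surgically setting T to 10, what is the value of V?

388

Under do(T=10), the mechanism T <- 0 if H >= 3 else 4 is discarded; T is fixed at 10.
U = 3·H + T + 2  [with H=1, T=10]  = 15
W = 2·U + T + 1  [with U=15, T=10]  = 41
S = -3·W - 5  [with W=41]  = -128
V = -3·S + 4  [with S=-128]  = 388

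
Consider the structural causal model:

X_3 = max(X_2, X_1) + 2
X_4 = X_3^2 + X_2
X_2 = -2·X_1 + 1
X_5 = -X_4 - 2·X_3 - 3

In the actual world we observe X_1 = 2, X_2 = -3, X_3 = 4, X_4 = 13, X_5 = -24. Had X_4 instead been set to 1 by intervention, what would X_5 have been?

Intervening sets X_4 = 1 and removes its equation (X_4 = X_3^2 + X_2).
X_2 = -2·X_1 + 1  [with X_1=2]  = -3
X_3 = max(X_2, X_1) + 2  [with X_2=-3, X_1=2]  = 4
X_5 = -X_4 - 2·X_3 - 3  [with X_4=1, X_3=4]  = -12

-12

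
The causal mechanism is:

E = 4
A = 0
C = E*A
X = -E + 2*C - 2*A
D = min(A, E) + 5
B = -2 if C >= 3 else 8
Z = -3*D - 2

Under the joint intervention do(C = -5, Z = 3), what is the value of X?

The joint intervention fixes C = -5, Z = 3, removing each variable's own equation.
X = -E + 2*C - 2*A  [with E=4, C=-5, A=0]  = -14

-14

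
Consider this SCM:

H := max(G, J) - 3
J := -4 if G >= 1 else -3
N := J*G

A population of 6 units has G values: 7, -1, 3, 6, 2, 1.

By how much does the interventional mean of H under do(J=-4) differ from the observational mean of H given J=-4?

-0.8

The intervention sets J=-4 in all 6 units regardless of G. Recomputing H per unit gives 4, -4, 0, 3, -1, -2; average 0.
E[H|J=-4] averages over only the 5 units with J=-4 (G = 7, 3, 6, 2, 1): H = 4, 0, 3, -1, -2, mean 0.8.
Difference = 0 − 0.8 = -0.8.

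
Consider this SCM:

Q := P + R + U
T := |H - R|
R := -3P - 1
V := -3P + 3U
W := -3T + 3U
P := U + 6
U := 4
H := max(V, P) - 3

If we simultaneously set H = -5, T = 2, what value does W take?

The joint intervention fixes H = -5, T = 2, removing each variable's own equation.
W = -3T + 3U  [with T=2, U=4]  = 6

6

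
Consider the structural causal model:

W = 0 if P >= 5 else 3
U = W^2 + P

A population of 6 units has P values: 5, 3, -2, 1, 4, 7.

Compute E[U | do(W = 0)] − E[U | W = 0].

-3

do(W=0) breaks W's dependence on P. With W=0 fixed, U across the units is 5, 3, -2, 1, 4, 7, mean 3.
E[U|W=0] averages over only the 2 units with W=0 (P = 5, 7): U = 5, 7, mean 6.
Difference = 3 − 6 = -3.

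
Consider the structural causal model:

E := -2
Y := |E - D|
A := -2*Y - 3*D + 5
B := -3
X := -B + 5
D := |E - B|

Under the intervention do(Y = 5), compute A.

-8

Intervening sets Y = 5 and removes its equation (Y := |E - D|).
D = |E - B|  [with E=-2, B=-3]  = 1
A = -2*Y - 3*D + 5  [with Y=5, D=1]  = -8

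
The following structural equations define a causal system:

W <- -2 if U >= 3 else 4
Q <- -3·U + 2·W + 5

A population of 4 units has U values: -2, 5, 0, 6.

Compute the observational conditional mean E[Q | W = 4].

16

E[Q|W=4] averages over only the 2 units with W=4 (U = -2, 0): Q = 19, 13, mean 16.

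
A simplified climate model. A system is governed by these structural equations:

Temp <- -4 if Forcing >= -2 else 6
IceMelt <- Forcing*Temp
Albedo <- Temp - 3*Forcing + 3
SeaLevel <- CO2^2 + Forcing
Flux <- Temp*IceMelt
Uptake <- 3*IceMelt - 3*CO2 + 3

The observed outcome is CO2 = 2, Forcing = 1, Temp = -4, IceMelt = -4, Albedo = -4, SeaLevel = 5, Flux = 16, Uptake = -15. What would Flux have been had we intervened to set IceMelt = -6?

24

The intervention breaks the incoming arrows to IceMelt: IceMelt <- Forcing*Temp no longer applies, and IceMelt = -6.
Temp = -4 if Forcing >= -2 else 6  [with Forcing=1]  = -4
Flux = Temp*IceMelt  [with Temp=-4, IceMelt=-6]  = 24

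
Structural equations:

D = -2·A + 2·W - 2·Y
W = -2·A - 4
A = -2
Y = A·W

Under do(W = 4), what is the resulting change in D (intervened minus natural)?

24

Under do(W=4), the mechanism W = -2·A - 4 is discarded; W is fixed at 4.
Y = A·W  [with A=-2, W=4]  = -8
D = -2·A + 2·W - 2·Y  [with A=-2, W=4, Y=-8]  = 28
Without intervention: W = -2·A - 4  [with A=-2]  = 0; Y = A·W  [with A=-2, W=0]  = 0; D = -2·A + 2·W - 2·Y  [with A=-2, W=0, Y=0]  = 4.
Change = 28 − 4 = 24.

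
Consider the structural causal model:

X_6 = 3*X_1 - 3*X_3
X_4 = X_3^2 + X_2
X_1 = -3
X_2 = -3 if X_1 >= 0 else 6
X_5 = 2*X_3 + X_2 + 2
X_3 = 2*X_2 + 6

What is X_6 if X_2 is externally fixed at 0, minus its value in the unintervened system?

36

Under do(X_2=0), the mechanism X_2 = -3 if X_1 >= 0 else 6 is discarded; X_2 is fixed at 0.
X_3 = 2*X_2 + 6  [with X_2=0]  = 6
X_6 = 3*X_1 - 3*X_3  [with X_1=-3, X_3=6]  = -27
Without intervention: X_2 = -3 if X_1 >= 0 else 6  [with X_1=-3]  = 6; X_3 = 2*X_2 + 6  [with X_2=6]  = 18; X_6 = 3*X_1 - 3*X_3  [with X_1=-3, X_3=18]  = -63.
Change = -27 − (-63) = 36.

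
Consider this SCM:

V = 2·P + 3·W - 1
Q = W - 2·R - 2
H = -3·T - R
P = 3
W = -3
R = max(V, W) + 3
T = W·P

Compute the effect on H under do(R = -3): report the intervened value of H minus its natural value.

The intervention breaks the incoming arrows to R: R = max(V, W) + 3 no longer applies, and R = -3.
T = W·P  [with W=-3, P=3]  = -9
H = -3·T - R  [with T=-9, R=-3]  = 30
Without intervention: V = 2·P + 3·W - 1  [with P=3, W=-3]  = -4; R = max(V, W) + 3  [with V=-4, W=-3]  = 0; T = W·P  [with W=-3, P=3]  = -9; H = -3·T - R  [with T=-9, R=0]  = 27.
Change = 30 − 27 = 3.

3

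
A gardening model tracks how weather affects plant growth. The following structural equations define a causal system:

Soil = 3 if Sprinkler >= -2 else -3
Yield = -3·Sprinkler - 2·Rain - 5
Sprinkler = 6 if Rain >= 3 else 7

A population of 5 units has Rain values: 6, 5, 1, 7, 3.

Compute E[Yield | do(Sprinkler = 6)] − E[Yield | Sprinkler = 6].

1.7

do(Sprinkler=6) breaks Sprinkler's dependence on Rain. With Sprinkler=6 fixed, Yield across the units is -35, -33, -25, -37, -29, mean -31.8.
Observing Sprinkler=6 restricts to units where Sprinkler's equation naturally yields 6: Rain ∈ {6, 5, 7, 3}. In that subpopulation Yield = -35, -33, -37, -29, mean -33.5.
Difference = -31.8 − (-33.5) = 1.7.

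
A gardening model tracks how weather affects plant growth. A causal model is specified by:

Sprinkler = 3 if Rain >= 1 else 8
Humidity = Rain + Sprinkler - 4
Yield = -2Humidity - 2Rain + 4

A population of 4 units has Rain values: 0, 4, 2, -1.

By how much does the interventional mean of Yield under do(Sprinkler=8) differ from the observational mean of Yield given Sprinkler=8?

-7

Every unit gets Sprinkler=8 under the intervention. Yield values become -4, -20, -12, 0; E[Yield|do(Sprinkler=8)] = -9.
Conditioning on Sprinkler=8 selects the 2 unit(s) with Rain ∈ {0, -1}. Their Yield values: -4, 0. Mean = -2.
Difference = -9 − (-2) = -7.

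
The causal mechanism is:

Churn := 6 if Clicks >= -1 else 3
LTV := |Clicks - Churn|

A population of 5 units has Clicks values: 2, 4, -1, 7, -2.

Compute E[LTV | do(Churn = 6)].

Every unit gets Churn=6 under the intervention. LTV values become 4, 2, 7, 1, 8; E[LTV|do(Churn=6)] = 4.4.

4.4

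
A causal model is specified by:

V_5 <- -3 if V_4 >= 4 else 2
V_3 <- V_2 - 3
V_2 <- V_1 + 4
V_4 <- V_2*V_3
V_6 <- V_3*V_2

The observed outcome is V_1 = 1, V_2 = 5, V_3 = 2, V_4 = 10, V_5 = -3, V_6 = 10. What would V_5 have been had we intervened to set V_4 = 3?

Intervening sets V_4 = 3 and removes its equation (V_4 <- V_2*V_3).
V_5 = -3 if V_4 >= 4 else 2  [with V_4=3]  = 2

2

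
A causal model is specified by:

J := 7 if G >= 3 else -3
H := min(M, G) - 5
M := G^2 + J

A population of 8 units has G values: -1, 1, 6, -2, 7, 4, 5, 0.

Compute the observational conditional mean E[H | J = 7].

E[H|J=7] averages over only the 4 units with J=7 (G = 6, 7, 4, 5): H = 1, 2, -1, 0, mean 0.5.

0.5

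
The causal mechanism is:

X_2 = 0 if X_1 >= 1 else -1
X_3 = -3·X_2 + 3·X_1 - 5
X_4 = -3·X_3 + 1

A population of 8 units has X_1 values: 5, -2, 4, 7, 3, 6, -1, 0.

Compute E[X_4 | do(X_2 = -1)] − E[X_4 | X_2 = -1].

-33.75

Every unit gets X_2=-1 under the intervention. X_4 values become -38, 25, -29, -56, -20, -47, 16, 7; E[X_4|do(X_2=-1)] = -17.75.
E[X_4|X_2=-1] averages over only the 3 units with X_2=-1 (X_1 = -2, -1, 0): X_4 = 25, 16, 7, mean 16.
Difference = -17.75 − 16 = -33.75.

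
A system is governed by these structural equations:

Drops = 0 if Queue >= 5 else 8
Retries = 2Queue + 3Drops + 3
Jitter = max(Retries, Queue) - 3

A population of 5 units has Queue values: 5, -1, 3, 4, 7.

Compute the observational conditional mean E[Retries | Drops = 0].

E[Retries|Drops=0] averages over only the 2 units with Drops=0 (Queue = 5, 7): Retries = 13, 17, mean 15.

15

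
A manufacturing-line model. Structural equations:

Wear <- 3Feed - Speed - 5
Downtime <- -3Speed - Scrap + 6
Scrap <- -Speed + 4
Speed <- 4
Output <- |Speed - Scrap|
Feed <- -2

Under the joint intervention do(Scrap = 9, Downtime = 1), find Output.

Setting Scrap = 9, Downtime = 1 by intervention discards those variables' equations.
Output = |Speed - Scrap|  [with Speed=4, Scrap=9]  = 5

5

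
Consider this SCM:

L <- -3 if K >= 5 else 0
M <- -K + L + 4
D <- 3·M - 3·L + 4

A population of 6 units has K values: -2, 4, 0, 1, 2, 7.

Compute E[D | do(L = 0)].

Under do(L=0), L's equation is replaced by L=0 for every unit. Per-unit D: 22, 4, 16, 13, 10, -5. Mean = 10.

10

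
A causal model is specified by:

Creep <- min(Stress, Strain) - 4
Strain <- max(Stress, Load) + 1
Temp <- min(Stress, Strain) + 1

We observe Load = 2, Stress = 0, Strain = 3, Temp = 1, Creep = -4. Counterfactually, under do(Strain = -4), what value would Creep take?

-8

do(Strain=-4) replaces the equation Strain <- max(Stress, Load) + 1 with the constant Strain = -4.
Creep = min(Stress, Strain) - 4  [with Stress=0, Strain=-4]  = -8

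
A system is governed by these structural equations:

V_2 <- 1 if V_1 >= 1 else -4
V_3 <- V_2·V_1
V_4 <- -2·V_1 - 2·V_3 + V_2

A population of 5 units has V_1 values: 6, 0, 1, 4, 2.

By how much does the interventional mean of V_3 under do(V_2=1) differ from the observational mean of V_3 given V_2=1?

The intervention sets V_2=1 in all 5 units regardless of V_1. Recomputing V_3 per unit gives 6, 0, 1, 4, 2; average 2.6.
E[V_3|V_2=1] averages over only the 4 units with V_2=1 (V_1 = 6, 1, 4, 2): V_3 = 6, 1, 4, 2, mean 3.25.
Difference = 2.6 − 3.25 = -0.65.

-0.65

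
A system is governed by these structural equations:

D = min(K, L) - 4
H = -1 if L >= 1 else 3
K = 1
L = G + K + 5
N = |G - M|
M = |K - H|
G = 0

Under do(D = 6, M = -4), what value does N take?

4

Setting D = 6, M = -4 by intervention discards those variables' equations.
N = |G - M|  [with G=0, M=-4]  = 4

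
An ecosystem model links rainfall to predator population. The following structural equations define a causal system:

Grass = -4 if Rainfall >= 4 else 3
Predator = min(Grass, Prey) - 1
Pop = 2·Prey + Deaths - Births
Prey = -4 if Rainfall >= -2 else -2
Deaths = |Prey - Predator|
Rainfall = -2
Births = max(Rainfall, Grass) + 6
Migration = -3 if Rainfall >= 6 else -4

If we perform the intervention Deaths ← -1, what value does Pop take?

-18

Intervening sets Deaths = -1 and removes its equation (Deaths = |Prey - Predator|).
Grass = -4 if Rainfall >= 4 else 3  [with Rainfall=-2]  = 3
Prey = -4 if Rainfall >= -2 else -2  [with Rainfall=-2]  = -4
Births = max(Rainfall, Grass) + 6  [with Rainfall=-2, Grass=3]  = 9
Pop = 2·Prey + Deaths - Births  [with Prey=-4, Deaths=-1, Births=9]  = -18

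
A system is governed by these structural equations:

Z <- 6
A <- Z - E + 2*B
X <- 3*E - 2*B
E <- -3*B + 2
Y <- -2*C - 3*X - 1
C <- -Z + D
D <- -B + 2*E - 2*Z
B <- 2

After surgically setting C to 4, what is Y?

39

Intervening sets C = 4 and removes its equation (C <- -Z + D).
E = -3*B + 2  [with B=2]  = -4
X = 3*E - 2*B  [with E=-4, B=2]  = -16
Y = -2*C - 3*X - 1  [with C=4, X=-16]  = 39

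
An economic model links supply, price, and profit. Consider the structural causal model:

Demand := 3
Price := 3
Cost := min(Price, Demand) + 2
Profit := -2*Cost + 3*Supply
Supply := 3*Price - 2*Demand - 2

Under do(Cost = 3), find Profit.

-3

Intervening sets Cost = 3 and removes its equation (Cost := min(Price, Demand) + 2).
Supply = 3*Price - 2*Demand - 2  [with Price=3, Demand=3]  = 1
Profit = -2*Cost + 3*Supply  [with Cost=3, Supply=1]  = -3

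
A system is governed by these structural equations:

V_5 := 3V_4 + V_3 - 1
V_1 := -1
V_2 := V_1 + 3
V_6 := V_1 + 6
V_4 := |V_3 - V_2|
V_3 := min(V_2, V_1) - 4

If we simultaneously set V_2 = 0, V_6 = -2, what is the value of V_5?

9

Setting V_2 = 0, V_6 = -2 by intervention discards those variables' equations.
V_3 = min(V_2, V_1) - 4  [with V_2=0, V_1=-1]  = -5
V_4 = |V_3 - V_2|  [with V_3=-5, V_2=0]  = 5
V_5 = 3V_4 + V_3 - 1  [with V_4=5, V_3=-5]  = 9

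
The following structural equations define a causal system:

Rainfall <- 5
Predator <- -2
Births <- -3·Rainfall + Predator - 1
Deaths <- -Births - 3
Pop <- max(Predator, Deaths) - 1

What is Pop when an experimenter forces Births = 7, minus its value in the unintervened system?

-17

do(Births=7) replaces the equation Births <- -3·Rainfall + Predator - 1 with the constant Births = 7.
Deaths = -Births - 3  [with Births=7]  = -10
Pop = max(Predator, Deaths) - 1  [with Predator=-2, Deaths=-10]  = -3
Without intervention: Births = -3·Rainfall + Predator - 1  [with Rainfall=5, Predator=-2]  = -18; Deaths = -Births - 3  [with Births=-18]  = 15; Pop = max(Predator, Deaths) - 1  [with Predator=-2, Deaths=15]  = 14.
Change = -3 − 14 = -17.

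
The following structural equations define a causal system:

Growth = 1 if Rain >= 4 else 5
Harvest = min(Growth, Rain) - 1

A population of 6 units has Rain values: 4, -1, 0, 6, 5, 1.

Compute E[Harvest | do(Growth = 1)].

Every unit gets Growth=1 under the intervention. Harvest values become 0, -2, -1, 0, 0, 0; E[Harvest|do(Growth=1)] = -0.5.

-0.5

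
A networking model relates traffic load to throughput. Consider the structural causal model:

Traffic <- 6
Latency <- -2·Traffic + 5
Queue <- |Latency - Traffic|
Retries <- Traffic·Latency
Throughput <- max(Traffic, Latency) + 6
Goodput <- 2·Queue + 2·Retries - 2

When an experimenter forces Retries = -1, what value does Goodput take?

22

Under do(Retries=-1), the mechanism Retries <- Traffic·Latency is discarded; Retries is fixed at -1.
Latency = -2·Traffic + 5  [with Traffic=6]  = -7
Queue = |Latency - Traffic|  [with Latency=-7, Traffic=6]  = 13
Goodput = 2·Queue + 2·Retries - 2  [with Queue=13, Retries=-1]  = 22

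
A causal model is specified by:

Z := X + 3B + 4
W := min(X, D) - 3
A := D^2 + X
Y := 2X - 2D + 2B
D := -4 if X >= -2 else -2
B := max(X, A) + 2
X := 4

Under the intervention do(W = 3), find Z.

Under do(W=3), the mechanism W := min(X, D) - 3 is discarded; W is fixed at 3.
Since Z is not a descendant of the intervened variable, it is unaffected.
D = -4 if X >= -2 else -2  [with X=4]  = -4
A = D^2 + X  [with D=-4, X=4]  = 20
B = max(X, A) + 2  [with X=4, A=20]  = 22
Z = X + 3B + 4  [with X=4, B=22]  = 74

74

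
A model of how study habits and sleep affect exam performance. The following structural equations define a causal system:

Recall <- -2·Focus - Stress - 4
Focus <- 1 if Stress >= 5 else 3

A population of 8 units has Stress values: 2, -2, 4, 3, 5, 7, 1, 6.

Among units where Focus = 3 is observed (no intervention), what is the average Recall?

Conditioning on Focus=3 selects the 5 unit(s) with Stress ∈ {2, -2, 4, 3, 1}. Their Recall values: -12, -8, -14, -13, -11. Mean = -11.6.

-11.6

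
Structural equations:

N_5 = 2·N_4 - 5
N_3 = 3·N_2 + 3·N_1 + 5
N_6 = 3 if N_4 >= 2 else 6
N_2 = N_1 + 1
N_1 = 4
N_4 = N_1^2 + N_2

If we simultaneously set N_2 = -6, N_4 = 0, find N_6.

6

The joint intervention fixes N_2 = -6, N_4 = 0, removing each variable's own equation.
N_6 = 3 if N_4 >= 2 else 6  [with N_4=0]  = 6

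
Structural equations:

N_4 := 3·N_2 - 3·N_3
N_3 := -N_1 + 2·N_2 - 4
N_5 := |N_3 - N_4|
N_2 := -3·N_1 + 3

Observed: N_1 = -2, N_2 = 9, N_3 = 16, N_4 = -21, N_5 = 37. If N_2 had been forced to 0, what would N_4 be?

6

Under do(N_2=0), the mechanism N_2 := -3·N_1 + 3 is discarded; N_2 is fixed at 0.
N_3 = -N_1 + 2·N_2 - 4  [with N_1=-2, N_2=0]  = -2
N_4 = 3·N_2 - 3·N_3  [with N_2=0, N_3=-2]  = 6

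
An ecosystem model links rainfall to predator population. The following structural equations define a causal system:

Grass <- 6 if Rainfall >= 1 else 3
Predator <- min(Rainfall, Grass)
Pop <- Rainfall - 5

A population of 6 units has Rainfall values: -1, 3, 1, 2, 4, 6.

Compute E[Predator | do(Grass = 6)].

2.5

do(Grass=6) breaks Grass's dependence on Rainfall. With Grass=6 fixed, Predator across the units is -1, 3, 1, 2, 4, 6, mean 2.5.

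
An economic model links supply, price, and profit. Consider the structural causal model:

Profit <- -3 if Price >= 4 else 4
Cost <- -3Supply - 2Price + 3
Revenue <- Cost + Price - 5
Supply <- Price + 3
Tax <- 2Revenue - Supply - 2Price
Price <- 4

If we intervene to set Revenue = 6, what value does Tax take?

-3

Intervening sets Revenue = 6 and removes its equation (Revenue <- Cost + Price - 5).
Supply = Price + 3  [with Price=4]  = 7
Tax = 2Revenue - Supply - 2Price  [with Revenue=6, Supply=7, Price=4]  = -3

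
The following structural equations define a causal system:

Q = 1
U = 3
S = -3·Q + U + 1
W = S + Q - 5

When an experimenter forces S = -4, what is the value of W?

The intervention breaks the incoming arrows to S: S = -3·Q + U + 1 no longer applies, and S = -4.
W = S + Q - 5  [with S=-4, Q=1]  = -8

-8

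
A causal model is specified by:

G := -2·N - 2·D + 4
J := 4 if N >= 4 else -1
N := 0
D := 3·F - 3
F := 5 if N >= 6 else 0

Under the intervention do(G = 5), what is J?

Intervening sets G = 5 and removes its equation (G := -2·N - 2·D + 4).
No directed path runs from G to J, so J keeps its natural value.
J = 4 if N >= 4 else -1  [with N=0]  = -1

-1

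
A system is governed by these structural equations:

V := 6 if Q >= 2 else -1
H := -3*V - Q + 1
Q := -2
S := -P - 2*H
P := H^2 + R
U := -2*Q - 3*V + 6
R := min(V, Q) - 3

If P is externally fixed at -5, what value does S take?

Intervening sets P = -5 and removes its equation (P := H^2 + R).
V = 6 if Q >= 2 else -1  [with Q=-2]  = -1
H = -3*V - Q + 1  [with V=-1, Q=-2]  = 6
S = -P - 2*H  [with P=-5, H=6]  = -7

-7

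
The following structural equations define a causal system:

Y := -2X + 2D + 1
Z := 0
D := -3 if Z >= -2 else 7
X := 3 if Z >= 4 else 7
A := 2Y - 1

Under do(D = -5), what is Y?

The intervention breaks the incoming arrows to D: D := -3 if Z >= -2 else 7 no longer applies, and D = -5.
X = 3 if Z >= 4 else 7  [with Z=0]  = 7
Y = -2X + 2D + 1  [with X=7, D=-5]  = -23

-23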